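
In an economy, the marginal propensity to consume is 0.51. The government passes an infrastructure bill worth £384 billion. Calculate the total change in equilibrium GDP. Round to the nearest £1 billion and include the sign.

+£784 billion

Expenditure multiplier = 1/(1 − MPC) = 1/(1 − 0.51) = 1/0.49 ≈ 2.041.
ΔY = k × ΔG = (+£384 billion) / 0.49 ≈ +£784 billion.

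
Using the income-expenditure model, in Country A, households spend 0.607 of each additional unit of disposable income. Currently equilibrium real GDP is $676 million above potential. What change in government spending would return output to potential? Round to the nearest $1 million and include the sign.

Spending multiplier = 1/(1 − MPC) = 1/(1 − 0.607) = 1/0.393 ≈ 2.545.
Need ΔY = −$676 million, so ΔG = ΔY/k = (−$676 million) × 0.393 ≈ −$266 million.
The government should cut government spending by $266 million.

−$266 million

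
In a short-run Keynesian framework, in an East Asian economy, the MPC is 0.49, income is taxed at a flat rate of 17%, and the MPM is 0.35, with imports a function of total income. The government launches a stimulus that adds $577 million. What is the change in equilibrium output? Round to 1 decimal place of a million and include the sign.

Expenditure multiplier = 1/(1 − c(1−t) + m) = 1/(1 − 0.49×0.83 + 0.35) = 1/0.9433 ≈ 1.06.
ΔY = k × ΔG = (+$577 million) / 0.9433 ≈ +$611.7 million.

+$611.7 million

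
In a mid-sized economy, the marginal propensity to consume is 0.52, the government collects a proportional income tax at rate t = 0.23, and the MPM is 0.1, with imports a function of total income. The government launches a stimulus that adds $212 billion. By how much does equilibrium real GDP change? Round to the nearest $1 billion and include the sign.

+$303 billion

Spending multiplier = 1/(1 − c(1−t) + m) = 1/(1 − 0.52×0.77 + 0.1) = 1/0.6996 ≈ 1.429.
ΔY = k × ΔG = (+$212 billion) / 0.6996 ≈ +$303 billion.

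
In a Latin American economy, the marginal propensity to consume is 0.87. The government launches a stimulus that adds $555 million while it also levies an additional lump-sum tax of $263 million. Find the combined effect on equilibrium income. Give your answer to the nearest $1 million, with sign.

+$2,509 million

Expenditure multiplier = 1/(1 − MPC) = 1/(1 − 0.87) = 1/0.13 ≈ 7.692.
ΔG contributes k·ΔG = (+$555 million) / 0.13 ≈ +$4,269.2 million.
ΔT of +$263 million changes first-round spending by −c·ΔT = −$228.81 million, contributing k·(−c·ΔT) = (−$228.81 million) / 0.13 ≈ −$1,760.1 million.
Net ΔY = k(ΔG − c·ΔT) = (+$326.19 million) / 0.13 ≈ +$2,509 million.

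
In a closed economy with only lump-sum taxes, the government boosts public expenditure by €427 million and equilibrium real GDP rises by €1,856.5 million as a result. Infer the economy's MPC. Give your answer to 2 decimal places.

Implied spending multiplier k = ΔY/ΔG = 1,856.5/427 ≈ 4.3478.
Since k = 1/(1 − MPC), MPC = 1 − 1/k = 1 − ΔG/ΔY = 1 − 427/1,856.5 ≈ 0.77.

0.77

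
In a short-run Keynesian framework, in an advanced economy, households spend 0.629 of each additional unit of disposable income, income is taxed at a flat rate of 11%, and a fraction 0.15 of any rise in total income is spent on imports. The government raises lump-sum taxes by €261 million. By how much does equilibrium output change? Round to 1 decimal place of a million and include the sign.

−€278.2 million

A lump-sum tax change of +€261 million shifts disposable income by −€261 million; first-round consumption changes by −c × ΔT = −0.629 × (+€261 million) = −€164.169 million.
Expenditure multiplier = 1/(1 − c(1−t) + m) = 1/(1 − 0.629×0.89 + 0.15) = 1/0.59019 ≈ 1.694.
The tax multiplier is −c × k ≈ −1.066, so ΔY = k × (−c·ΔT) = (−€164.169 million) / 0.59019 ≈ −€278.2 million.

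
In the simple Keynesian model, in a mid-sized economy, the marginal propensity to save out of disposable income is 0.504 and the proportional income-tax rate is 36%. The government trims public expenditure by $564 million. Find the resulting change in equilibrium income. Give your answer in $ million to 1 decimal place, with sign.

MPC = 1 − MPS = 1 − 0.504 = 0.496.
Government-spending multiplier = 1/(1 − c(1−t)) = 1/(1 − 0.496×0.64) = 1/0.68256 ≈ 1.465.
ΔY = k × ΔG = (−$564 million) / 0.68256 ≈ −$826.3 million.

−$826.3 million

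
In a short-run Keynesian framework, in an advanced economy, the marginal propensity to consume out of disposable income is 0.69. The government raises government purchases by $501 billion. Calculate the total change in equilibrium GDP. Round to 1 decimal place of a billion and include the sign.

Expenditure multiplier = 1/(1 − MPC) = 1/(1 − 0.69) = 1/0.31 ≈ 3.226.
ΔY = k × ΔG = (+$501 billion) / 0.31 ≈ +$1,616.1 billion.

+$1,616.1 billion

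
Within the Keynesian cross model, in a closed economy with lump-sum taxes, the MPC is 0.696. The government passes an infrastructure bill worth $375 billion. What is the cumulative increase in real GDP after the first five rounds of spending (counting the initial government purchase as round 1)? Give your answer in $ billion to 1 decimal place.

$1,032.1 billion

Round 1 adds ΔG = $375 billion; each later round is MPC = 0.696 times the previous.
After 5 rounds: 375 + 261 + 181.656 + 126.432576 + 87.997072896 = ΔG·(1 − c^5)/(1 − c) = 375 × (1 − 0.163322567294976)/0.304 ≈ $1,032.1 billion.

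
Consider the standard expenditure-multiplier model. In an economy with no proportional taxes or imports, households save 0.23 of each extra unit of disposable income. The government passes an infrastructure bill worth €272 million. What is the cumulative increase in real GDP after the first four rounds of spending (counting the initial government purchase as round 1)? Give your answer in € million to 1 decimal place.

MPC = 1 − MPS = 1 − 0.23 = 0.77.
Round 1 adds ΔG = €272 million; each later round is MPC = 0.77 times the previous.
After 4 rounds: 272 + 209.44 + 161.2688 + 124.176976 = ΔG·(1 − c^4)/(1 − c) = 272 × (1 − 0.35153041)/0.23 ≈ €766.9 million.

€766.9 million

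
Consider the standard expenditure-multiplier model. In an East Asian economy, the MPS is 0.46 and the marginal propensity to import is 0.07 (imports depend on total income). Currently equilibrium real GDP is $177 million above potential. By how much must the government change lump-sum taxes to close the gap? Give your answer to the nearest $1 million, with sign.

+$174 million

MPC = 1 − MPS = 1 − 0.46 = 0.54.
Spending multiplier = 1/(1 − c + m) = 1/(1 − 0.54 + 0.07) = 1/0.53 ≈ 1.887.
Tax multiplier = −c·k = −0.54/0.53 ≈ −1.019. Need ΔY = −$177 million, so ΔT = ΔY/(−c·k) = −(−$177 million) × 0.53 / 0.54 ≈ +$174 million.
The government should raise lump-sum taxes by $174 million.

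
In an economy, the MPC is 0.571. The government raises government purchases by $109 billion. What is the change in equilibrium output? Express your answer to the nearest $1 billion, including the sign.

Expenditure multiplier = 1/(1 − MPC) = 1/(1 − 0.571) = 1/0.429 ≈ 2.331.
ΔY = k × ΔG = (+$109 billion) / 0.429 ≈ +$254 billion.

+$254 billion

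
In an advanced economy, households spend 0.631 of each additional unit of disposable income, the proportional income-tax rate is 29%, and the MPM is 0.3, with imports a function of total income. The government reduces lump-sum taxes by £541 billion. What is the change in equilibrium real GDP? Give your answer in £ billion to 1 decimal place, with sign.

+£400.7 billion

A lump-sum tax change of −£541 billion shifts disposable income by +£541 billion; first-round consumption changes by −c × ΔT = −0.631 × (−£541 billion) = +£341.371 billion.
Expenditure multiplier = 1/(1 − c(1−t) + m) = 1/(1 − 0.631×0.71 + 0.3) = 1/0.85199 ≈ 1.174.
The tax multiplier is −c × k ≈ −0.741, so ΔY = k × (−c·ΔT) = (+£341.371 billion) / 0.85199 ≈ +£400.7 billion.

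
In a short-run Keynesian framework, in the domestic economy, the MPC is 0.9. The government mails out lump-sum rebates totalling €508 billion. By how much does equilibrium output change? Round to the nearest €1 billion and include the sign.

A lump-sum tax change of −€508 billion shifts disposable income by +€508 billion; first-round consumption changes by −c × ΔT = −0.9 × (−€508 billion) = +€457.2 billion.
Expenditure multiplier = 1/(1 − MPC) = 1/(1 − 0.9) = 1/0.1 = 10.
The tax multiplier is −c × k = −9, so ΔY = k × (−c·ΔT) = (+€457.2 billion) / 0.1 = +€4,572 billion.

+€4,572 billion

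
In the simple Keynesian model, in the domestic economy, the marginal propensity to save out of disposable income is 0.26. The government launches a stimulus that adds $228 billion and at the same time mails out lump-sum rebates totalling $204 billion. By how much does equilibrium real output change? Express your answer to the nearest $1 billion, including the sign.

+$1,458 billion

MPC = 1 − MPS = 1 − 0.26 = 0.74.
Expenditure multiplier = 1/(1 − MPC) = 1/(1 − 0.74) = 1/0.26 ≈ 3.846.
ΔG contributes k·ΔG = (+$228 billion) / 0.26 ≈ +$876.9 billion.
ΔT of −$204 billion changes first-round spending by −c·ΔT = +$150.96 billion, contributing k·(−c·ΔT) = (+$150.96 billion) / 0.26 ≈ +$580.6 billion.
Net ΔY = k(ΔG − c·ΔT) = (+$378.96 billion) / 0.26 ≈ +$1,458 billion.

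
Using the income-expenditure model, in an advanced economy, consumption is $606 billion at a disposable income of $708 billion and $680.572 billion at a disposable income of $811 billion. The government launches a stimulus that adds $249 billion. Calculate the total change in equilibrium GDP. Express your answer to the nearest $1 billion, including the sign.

MPC = ΔC/ΔYd = (680.572 − 606)/(811 − 708) = 74.572/103 = 0.724.
Spending multiplier = 1/(1 − MPC) = 1/(1 − 0.724) = 1/0.276 ≈ 3.623.
ΔY = k × ΔG = (+$249 billion) / 0.276 ≈ +$902 billion.

+$902 billion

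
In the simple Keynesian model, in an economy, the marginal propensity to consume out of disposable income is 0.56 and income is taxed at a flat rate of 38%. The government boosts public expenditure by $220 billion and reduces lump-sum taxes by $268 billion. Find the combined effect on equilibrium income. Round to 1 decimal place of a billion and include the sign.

Expenditure multiplier = 1/(1 − c(1−t)) = 1/(1 − 0.56×0.62) = 1/0.6528 ≈ 1.532.
ΔG contributes k·ΔG = (+$220 billion) / 0.6528 ≈ +$337 billion.
ΔT of −$268 billion changes first-round spending by −c·ΔT = +$150.08 billion, contributing k·(−c·ΔT) = (+$150.08 billion) / 0.6528 ≈ +$229.9 billion.
Net ΔY = k(ΔG − c·ΔT) = (+$370.08 billion) / 0.6528 ≈ +$566.9 billion.

+$566.9 billion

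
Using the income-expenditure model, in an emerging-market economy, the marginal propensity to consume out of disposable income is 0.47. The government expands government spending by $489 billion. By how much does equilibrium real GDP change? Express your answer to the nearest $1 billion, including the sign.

Expenditure multiplier = 1/(1 − MPC) = 1/(1 − 0.47) = 1/0.53 ≈ 1.887.
ΔY = k × ΔG = (+$489 billion) / 0.53 ≈ +$923 billion.

+$923 billion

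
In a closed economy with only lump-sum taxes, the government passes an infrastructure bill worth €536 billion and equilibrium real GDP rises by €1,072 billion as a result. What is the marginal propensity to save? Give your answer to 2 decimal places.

Implied spending multiplier k = ΔY/ΔG = 1,072/536 = 2.
Since k = 1/(1 − MPC), MPC = 1 − 1/k = 1 − ΔG/ΔY = 1 − 536/1,072 = 0.50.
MPS = 1 − MPC = 0.50.

0.50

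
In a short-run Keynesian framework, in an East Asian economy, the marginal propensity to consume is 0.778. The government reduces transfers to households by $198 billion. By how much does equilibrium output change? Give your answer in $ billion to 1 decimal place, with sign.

−$693.9 billion

The transfer change shifts disposable income by −$198 billion, so first-round consumption changes by c·ΔTR = 0.778 × (−$198 billion) = −$154.044 billion.
Expenditure multiplier = 1/(1 − MPC) = 1/(1 − 0.778) = 1/0.222 ≈ 4.505.
The transfer multiplier is c × k ≈ 3.505, so ΔY = k × (c·ΔTR) = (−$154.044 billion) / 0.222 ≈ −$693.9 billion.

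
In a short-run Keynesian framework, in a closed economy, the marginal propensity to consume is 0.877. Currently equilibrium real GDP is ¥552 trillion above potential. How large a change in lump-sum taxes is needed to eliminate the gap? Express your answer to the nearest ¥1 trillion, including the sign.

Spending multiplier = 1/(1 − MPC) = 1/(1 − 0.877) = 1/0.123 ≈ 8.13.
Tax multiplier = −c·k = −0.877/0.123 ≈ −7.13. Need ΔY = −¥552 trillion, so ΔT = ΔY/(−c·k) = −(−¥552 trillion) × 0.123 / 0.877 ≈ +¥77 trillion.
The government should raise lump-sum taxes by ¥77 trillion.

+¥77 trillion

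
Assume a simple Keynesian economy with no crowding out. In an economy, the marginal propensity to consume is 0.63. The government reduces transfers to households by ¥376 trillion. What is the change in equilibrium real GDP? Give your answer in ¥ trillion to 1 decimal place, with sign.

The transfer change shifts disposable income by −¥376 trillion, so first-round consumption changes by c·ΔTR = 0.63 × (−¥376 trillion) = −¥236.88 trillion.
Expenditure multiplier = 1/(1 − MPC) = 1/(1 − 0.63) = 1/0.37 ≈ 2.703.
The transfer multiplier is c × k ≈ 1.703, so ΔY = k × (c·ΔTR) = (−¥236.88 trillion) / 0.37 ≈ −¥640.2 trillion.

−¥640.2 trillion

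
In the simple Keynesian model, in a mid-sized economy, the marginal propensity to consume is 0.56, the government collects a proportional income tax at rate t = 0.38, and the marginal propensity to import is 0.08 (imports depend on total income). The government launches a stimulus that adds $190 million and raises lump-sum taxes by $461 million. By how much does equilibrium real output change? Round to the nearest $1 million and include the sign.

Expenditure multiplier = 1/(1 − c(1−t) + m) = 1/(1 − 0.56×0.62 + 0.08) = 1/0.7328 ≈ 1.365.
ΔG contributes k·ΔG = (+$190 million) / 0.7328 ≈ +$259.3 million.
ΔT of +$461 million changes first-round spending by −c·ΔT = −$258.16 million, contributing k·(−c·ΔT) = (−$258.16 million) / 0.7328 ≈ −$352.3 million.
Net ΔY = k(ΔG − c·ΔT) = (−$68.16 million) / 0.7328 ≈ −$93 million.

−$93 million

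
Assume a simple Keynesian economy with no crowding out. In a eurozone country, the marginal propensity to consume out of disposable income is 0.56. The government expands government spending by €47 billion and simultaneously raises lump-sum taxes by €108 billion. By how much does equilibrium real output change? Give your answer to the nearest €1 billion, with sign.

Expenditure multiplier = 1/(1 − MPC) = 1/(1 − 0.56) = 1/0.44 ≈ 2.273.
ΔG contributes k·ΔG = (+€47 billion) / 0.44 ≈ +€106.8 billion.
ΔT of +€108 billion changes first-round spending by −c·ΔT = −€60.48 billion, contributing k·(−c·ΔT) = (−€60.48 billion) / 0.44 ≈ −€137.5 billion.
Net ΔY = k(ΔG − c·ΔT) = (−€13.48 billion) / 0.44 ≈ −€31 billion.

−€31 billion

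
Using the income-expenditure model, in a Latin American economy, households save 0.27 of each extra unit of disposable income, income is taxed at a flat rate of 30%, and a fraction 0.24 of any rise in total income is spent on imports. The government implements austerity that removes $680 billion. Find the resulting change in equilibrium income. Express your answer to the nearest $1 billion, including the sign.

MPC = 1 − MPS = 1 − 0.27 = 0.73.
Expenditure multiplier = 1/(1 − c(1−t) + m) = 1/(1 − 0.73×0.7 + 0.24) = 1/0.729 ≈ 1.372.
ΔY = k × ΔG = (−$680 billion) / 0.729 ≈ −$933 billion.

−$933 billion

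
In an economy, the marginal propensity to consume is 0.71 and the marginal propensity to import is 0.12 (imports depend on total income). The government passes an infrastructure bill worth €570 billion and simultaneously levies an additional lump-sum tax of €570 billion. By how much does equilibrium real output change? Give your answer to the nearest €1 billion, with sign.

Expenditure multiplier = 1/(1 − c + m) = 1/(1 − 0.71 + 0.12) = 1/0.41 ≈ 2.439.
ΔG contributes k·ΔG = (+€570 billion) / 0.41 ≈ +€1,390.2 billion.
ΔT of +€570 billion changes first-round spending by −c·ΔT = −€404.7 billion, contributing k·(−c·ΔT) = (−€404.7 billion) / 0.41 ≈ −€987.1 billion.
Net ΔY = k(ΔG − c·ΔT) = (+€165.3 billion) / 0.41 ≈ +€403 billion.

+€403 billion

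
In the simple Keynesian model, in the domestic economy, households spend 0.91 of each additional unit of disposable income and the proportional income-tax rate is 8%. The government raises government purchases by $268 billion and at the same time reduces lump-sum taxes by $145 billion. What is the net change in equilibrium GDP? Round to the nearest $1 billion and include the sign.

Expenditure multiplier = 1/(1 − c(1−t)) = 1/(1 − 0.91×0.92) = 1/0.1628 ≈ 6.143.
ΔG contributes k·ΔG = (+$268 billion) / 0.1628 ≈ +$1,646.2 billion.
ΔT of −$145 billion changes first-round spending by −c·ΔT = +$131.95 billion, contributing k·(−c·ΔT) = (+$131.95 billion) / 0.1628 ≈ +$810.5 billion.
Net ΔY = k(ΔG − c·ΔT) = (+$399.95 billion) / 0.1628 ≈ +$2,457 billion.

+$2,457 billion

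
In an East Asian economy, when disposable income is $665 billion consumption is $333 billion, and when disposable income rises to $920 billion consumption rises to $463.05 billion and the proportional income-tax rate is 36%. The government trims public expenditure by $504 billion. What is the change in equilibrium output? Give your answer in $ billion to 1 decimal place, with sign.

−$748.2 billion

MPC = ΔC/ΔYd = (463.05 − 333)/(920 − 665) = 130.05/255 = 0.51.
Spending multiplier = 1/(1 − c(1−t)) = 1/(1 − 0.51×0.64) = 1/0.6736 ≈ 1.485.
ΔY = k × ΔG = (−$504 billion) / 0.6736 ≈ −$748.2 billion.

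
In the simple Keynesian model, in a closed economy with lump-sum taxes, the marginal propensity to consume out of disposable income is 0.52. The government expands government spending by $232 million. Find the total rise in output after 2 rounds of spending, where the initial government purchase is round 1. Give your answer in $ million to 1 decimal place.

$352.6 million

Round 1 adds ΔG = $232 million; each later round is MPC = 0.52 times the previous.
After 2 rounds: 232 + 120.64 = ΔG·(1 − c^2)/(1 − c) = 232 × (1 − 0.2704)/0.48 ≈ $352.6 million.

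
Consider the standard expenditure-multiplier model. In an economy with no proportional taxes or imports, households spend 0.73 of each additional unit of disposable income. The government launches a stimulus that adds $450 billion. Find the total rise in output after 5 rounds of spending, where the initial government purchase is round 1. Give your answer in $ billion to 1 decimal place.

Round 1 adds ΔG = $450 billion; each later round is MPC = 0.73 times the previous.
After 5 rounds: 450 + 328.5 + 239.805 + 175.05765 + 127.7920845 = ΔG·(1 − c^5)/(1 − c) = 450 × (1 − 0.2073071593)/0.27 ≈ $1,321.2 billion.

$1,321.2 billion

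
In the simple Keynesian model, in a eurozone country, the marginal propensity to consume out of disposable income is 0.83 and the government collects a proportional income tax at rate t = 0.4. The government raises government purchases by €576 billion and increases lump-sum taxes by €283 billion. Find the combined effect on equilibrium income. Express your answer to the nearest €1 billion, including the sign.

+€680 billion

Expenditure multiplier = 1/(1 − c(1−t)) = 1/(1 − 0.83×0.6) = 1/0.502 ≈ 1.992.
ΔG contributes k·ΔG = (+€576 billion) / 0.502 ≈ +€1,147.4 billion.
ΔT of +€283 billion changes first-round spending by −c·ΔT = −€234.89 billion, contributing k·(−c·ΔT) = (−€234.89 billion) / 0.502 ≈ −€467.9 billion.
Net ΔY = k(ΔG − c·ΔT) = (+€341.11 billion) / 0.502 ≈ +€680 billion.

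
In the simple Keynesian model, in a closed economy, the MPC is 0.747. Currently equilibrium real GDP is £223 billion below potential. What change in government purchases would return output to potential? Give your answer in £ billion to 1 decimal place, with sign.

Spending multiplier = 1/(1 − MPC) = 1/(1 − 0.747) = 1/0.253 ≈ 3.953.
Need ΔY = +£223 billion, so ΔG = ΔY/k = (+£223 billion) × 0.253 ≈ +£56.4 billion.
The government should increase government purchases by £56.4 billion.

+£56.4 billion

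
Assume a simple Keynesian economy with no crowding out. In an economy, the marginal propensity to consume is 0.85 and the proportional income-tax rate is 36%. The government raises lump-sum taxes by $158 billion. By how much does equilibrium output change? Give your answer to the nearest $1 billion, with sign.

A lump-sum tax change of +$158 billion shifts disposable income by −$158 billion; first-round consumption changes by −c × ΔT = −0.85 × (+$158 billion) = −$134.3 billion.
Expenditure multiplier = 1/(1 − c(1−t)) = 1/(1 − 0.85×0.64) = 1/0.456 ≈ 2.193.
The tax multiplier is −c × k ≈ −1.864, so ΔY = k × (−c·ΔT) = (−$134.3 billion) / 0.456 ≈ −$295 billion.

−$295 billion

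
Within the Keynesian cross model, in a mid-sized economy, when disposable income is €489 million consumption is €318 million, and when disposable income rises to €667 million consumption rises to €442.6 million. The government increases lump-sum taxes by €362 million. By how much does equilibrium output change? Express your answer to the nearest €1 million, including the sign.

MPC = ΔC/ΔYd = (442.6 − 318)/(667 − 489) = 124.6/178 = 0.7.
A lump-sum tax change of +€362 million shifts disposable income by −€362 million; first-round consumption changes by −c × ΔT = −0.7 × (+€362 million) = −€253.4 million.
Expenditure multiplier = 1/(1 − MPC) = 1/(1 − 0.7) = 1/0.3 ≈ 3.333.
The tax multiplier is −c × k ≈ −2.333, so ΔY = k × (−c·ΔT) = (−€253.4 million) / 0.3 ≈ −€845 million.

−€845 million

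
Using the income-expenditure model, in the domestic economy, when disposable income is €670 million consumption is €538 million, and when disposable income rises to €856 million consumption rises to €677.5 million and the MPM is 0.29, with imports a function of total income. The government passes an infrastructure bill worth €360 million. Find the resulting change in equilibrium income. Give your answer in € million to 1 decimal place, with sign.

MPC = ΔC/ΔYd = (677.5 − 538)/(856 − 670) = 139.5/186 = 0.75.
Government-spending multiplier = 1/(1 − c + m) = 1/(1 − 0.75 + 0.29) = 1/0.54 ≈ 1.852.
ΔY = k × ΔG = (+€360 million) / 0.54 ≈ +€666.7 million.

+€666.7 million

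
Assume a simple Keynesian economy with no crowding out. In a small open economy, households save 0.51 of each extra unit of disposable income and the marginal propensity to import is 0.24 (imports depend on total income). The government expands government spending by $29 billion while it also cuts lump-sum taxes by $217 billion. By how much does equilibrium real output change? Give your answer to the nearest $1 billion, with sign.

+$180 billion

MPC = 1 − MPS = 1 − 0.51 = 0.49.
Expenditure multiplier = 1/(1 − c + m) = 1/(1 − 0.49 + 0.24) = 1/0.75 ≈ 1.333.
ΔG contributes k·ΔG = (+$29 billion) / 0.75 ≈ +$38.7 billion.
ΔT of −$217 billion changes first-round spending by −c·ΔT = +$106.33 billion, contributing k·(−c·ΔT) = (+$106.33 billion) / 0.75 ≈ +$141.8 billion.
Net ΔY = k(ΔG − c·ΔT) = (+$135.33 billion) / 0.75 ≈ +$180 billion.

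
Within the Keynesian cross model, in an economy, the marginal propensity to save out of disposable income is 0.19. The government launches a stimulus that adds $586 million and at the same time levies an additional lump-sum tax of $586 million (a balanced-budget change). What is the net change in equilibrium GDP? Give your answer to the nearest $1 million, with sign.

+$586 million

MPC = 1 − MPS = 1 − 0.19 = 0.81.
Expenditure multiplier = 1/(1 − MPC) = 1/(1 − 0.81) = 1/0.19 ≈ 5.263.
ΔG contributes k·ΔG = (+$586 million) / 0.19 ≈ +$3,084.2 million.
ΔT of +$586 million changes first-round spending by −c·ΔT = −$474.66 million, contributing k·(−c·ΔT) = (−$474.66 million) / 0.19 ≈ −$2,498.2 million.
With ΔG = ΔT and no other leakages, the balanced-budget multiplier is 1, so ΔY = ΔG = +$586 million.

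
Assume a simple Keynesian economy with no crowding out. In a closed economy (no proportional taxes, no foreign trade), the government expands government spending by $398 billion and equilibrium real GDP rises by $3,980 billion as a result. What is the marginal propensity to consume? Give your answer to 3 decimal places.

0.900

Implied spending multiplier k = ΔY/ΔG = 3,980/398 = 10.
Since k = 1/(1 − MPC), MPC = 1 − 1/k = 1 − ΔG/ΔY = 1 − 398/3,980 = 0.900.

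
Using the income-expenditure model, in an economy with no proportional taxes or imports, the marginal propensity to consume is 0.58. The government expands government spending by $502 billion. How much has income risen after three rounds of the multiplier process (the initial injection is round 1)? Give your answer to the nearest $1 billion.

Round 1 adds ΔG = $502 billion; each later round is MPC = 0.58 times the previous.
After 3 rounds: 502 + 291.16 + 168.8728 = ΔG·(1 − c^3)/(1 − c) = 502 × (1 − 0.195112)/0.42 ≈ $962 billion.

$962 billion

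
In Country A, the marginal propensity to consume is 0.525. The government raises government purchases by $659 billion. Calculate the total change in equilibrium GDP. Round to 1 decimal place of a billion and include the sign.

Expenditure multiplier = 1/(1 − MPC) = 1/(1 − 0.525) = 1/0.475 ≈ 2.105.
ΔY = k × ΔG = (+$659 billion) / 0.475 ≈ +$1,387.4 billion.

+$1,387.4 billion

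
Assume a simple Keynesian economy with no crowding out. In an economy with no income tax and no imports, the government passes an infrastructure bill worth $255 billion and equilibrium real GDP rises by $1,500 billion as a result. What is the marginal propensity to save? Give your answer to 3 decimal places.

Implied spending multiplier k = ΔY/ΔG = 1,500/255 ≈ 5.8824.
Since k = 1/(1 − MPC), MPC = 1 − 1/k = 1 − ΔG/ΔY = 1 − 255/1,500 = 0.830.
MPS = 1 − MPC = 0.170.

0.170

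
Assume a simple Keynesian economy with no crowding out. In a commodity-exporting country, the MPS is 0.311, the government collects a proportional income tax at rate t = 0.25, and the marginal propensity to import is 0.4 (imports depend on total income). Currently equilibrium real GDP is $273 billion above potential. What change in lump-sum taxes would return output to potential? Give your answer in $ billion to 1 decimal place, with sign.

MPC = 1 − MPS = 1 − 0.311 = 0.689.
Spending multiplier = 1/(1 − c(1−t) + m) = 1/(1 − 0.689×0.75 + 0.4) = 1/0.88325 ≈ 1.132.
Tax multiplier = −c·k = −0.689/0.88325 ≈ −0.78. Need ΔY = −$273 billion, so ΔT = ΔY/(−c·k) = −(−$273 billion) × 0.88325 / 0.689 ≈ +$350 billion.
The government should raise lump-sum taxes by $350 billion.

+$350.0 billion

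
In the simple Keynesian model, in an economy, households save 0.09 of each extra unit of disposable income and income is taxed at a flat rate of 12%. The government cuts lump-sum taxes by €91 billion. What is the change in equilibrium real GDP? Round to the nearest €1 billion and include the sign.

MPC = 1 − MPS = 1 − 0.09 = 0.91.
A lump-sum tax change of −€91 billion shifts disposable income by +€91 billion; first-round consumption changes by −c × ΔT = −0.91 × (−€91 billion) = +€82.81 billion.
Expenditure multiplier = 1/(1 − c(1−t)) = 1/(1 − 0.91×0.88) = 1/0.1992 ≈ 5.02.
The tax multiplier is −c × k ≈ −4.568, so ΔY = k × (−c·ΔT) = (+€82.81 billion) / 0.1992 ≈ +€416 billion.

+€416 billion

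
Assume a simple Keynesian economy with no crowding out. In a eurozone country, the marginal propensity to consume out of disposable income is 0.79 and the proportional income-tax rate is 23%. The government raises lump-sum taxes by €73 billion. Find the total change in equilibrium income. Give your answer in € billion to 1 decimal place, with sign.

A lump-sum tax change of +€73 billion shifts disposable income by −€73 billion; first-round consumption changes by −c × ΔT = −0.79 × (+€73 billion) = −€57.67 billion.
Expenditure multiplier = 1/(1 − c(1−t)) = 1/(1 − 0.79×0.77) = 1/0.3917 ≈ 2.553.
The tax multiplier is −c × k ≈ −2.017, so ΔY = k × (−c·ΔT) = (−€57.67 billion) / 0.3917 ≈ −€147.2 billion.

−€147.2 billion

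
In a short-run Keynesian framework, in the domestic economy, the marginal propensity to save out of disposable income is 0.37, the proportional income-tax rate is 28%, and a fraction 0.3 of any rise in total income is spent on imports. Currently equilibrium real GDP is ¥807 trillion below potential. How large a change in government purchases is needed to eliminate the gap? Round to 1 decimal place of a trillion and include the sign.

+¥683.0 trillion

MPC = 1 − MPS = 1 − 0.37 = 0.63.
Spending multiplier = 1/(1 − c(1−t) + m) = 1/(1 − 0.63×0.72 + 0.3) = 1/0.8464 ≈ 1.181.
Need ΔY = +¥807 trillion, so ΔG = ΔY/k = (+¥807 trillion) × 0.8464 ≈ +¥683 trillion.
The government should increase government purchases by ¥683 trillion.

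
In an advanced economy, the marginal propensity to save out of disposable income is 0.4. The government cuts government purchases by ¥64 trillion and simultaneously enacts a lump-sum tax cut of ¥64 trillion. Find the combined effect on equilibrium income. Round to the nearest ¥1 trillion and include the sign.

MPC = 1 − MPS = 1 − 0.4 = 0.6.
Expenditure multiplier = 1/(1 − MPC) = 1/(1 − 0.6) = 1/0.4 = 2.5.
ΔG contributes k·ΔG = (−¥64 trillion) / 0.4 = −¥160 trillion.
ΔT of −¥64 trillion changes first-round spending by −c·ΔT = +¥38.4 trillion, contributing k·(−c·ΔT) = (+¥38.4 trillion) / 0.4 = +¥96 trillion.
With ΔG = ΔT and no other leakages, the balanced-budget multiplier is 1, so ΔY = ΔG = −¥64 trillion.

−¥64 trillion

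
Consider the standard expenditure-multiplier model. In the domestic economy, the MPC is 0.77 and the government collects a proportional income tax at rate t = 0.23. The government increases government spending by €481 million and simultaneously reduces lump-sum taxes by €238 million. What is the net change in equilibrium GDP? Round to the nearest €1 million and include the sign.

+€1,632 million

Expenditure multiplier = 1/(1 − c(1−t)) = 1/(1 − 0.77×0.77) = 1/0.4071 ≈ 2.456.
ΔG contributes k·ΔG = (+€481 million) / 0.4071 ≈ +€1,181.5 million.
ΔT of −€238 million changes first-round spending by −c·ΔT = +€183.26 million, contributing k·(−c·ΔT) = (+€183.26 million) / 0.4071 ≈ +€450.2 million.
Net ΔY = k(ΔG − c·ΔT) = (+€664.26 million) / 0.4071 ≈ +€1,632 million.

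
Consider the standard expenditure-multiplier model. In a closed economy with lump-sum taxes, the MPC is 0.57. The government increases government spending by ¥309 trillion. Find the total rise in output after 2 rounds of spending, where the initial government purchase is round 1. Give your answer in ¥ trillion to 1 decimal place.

¥485.1 trillion

Round 1 adds ΔG = ¥309 trillion; each later round is MPC = 0.57 times the previous.
After 2 rounds: 309 + 176.13 = ΔG·(1 − c^2)/(1 − c) = 309 × (1 − 0.3249)/0.43 ≈ ¥485.1 trillion.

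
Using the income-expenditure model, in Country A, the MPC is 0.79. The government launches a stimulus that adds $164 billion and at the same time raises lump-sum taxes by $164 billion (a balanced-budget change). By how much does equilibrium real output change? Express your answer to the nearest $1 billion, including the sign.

+$164 billion

Expenditure multiplier = 1/(1 − MPC) = 1/(1 − 0.79) = 1/0.21 ≈ 4.762.
ΔG contributes k·ΔG = (+$164 billion) / 0.21 ≈ +$781 billion.
ΔT of +$164 billion changes first-round spending by −c·ΔT = −$129.56 billion, contributing k·(−c·ΔT) = (−$129.56 billion) / 0.21 ≈ −$617 billion.
With ΔG = ΔT and no other leakages, the balanced-budget multiplier is 1, so ΔY = ΔG = +$164 billion.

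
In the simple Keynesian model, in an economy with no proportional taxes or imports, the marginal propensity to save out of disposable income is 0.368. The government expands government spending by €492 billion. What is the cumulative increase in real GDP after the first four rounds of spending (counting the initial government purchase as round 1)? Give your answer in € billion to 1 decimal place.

€1,123.7 billion

MPC = 1 − MPS = 1 − 0.368 = 0.632.
Round 1 adds ΔG = €492 billion; each later round is MPC = 0.632 times the previous.
After 4 rounds: 492 + 310.944 + 196.516608 + 124.198496256 = ΔG·(1 − c^4)/(1 − c) = 492 × (1 − 0.159539531776)/0.368 ≈ €1,123.7 billion.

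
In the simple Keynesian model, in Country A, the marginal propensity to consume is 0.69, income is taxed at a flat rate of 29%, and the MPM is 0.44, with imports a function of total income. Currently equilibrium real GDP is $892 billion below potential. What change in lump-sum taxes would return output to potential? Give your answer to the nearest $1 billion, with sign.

Spending multiplier = 1/(1 − c(1−t) + m) = 1/(1 − 0.69×0.71 + 0.44) = 1/0.9501 ≈ 1.053.
Tax multiplier = −c·k = −0.69/0.9501 ≈ −0.726. Need ΔY = +$892 billion, so ΔT = ΔY/(−c·k) = −(+$892 billion) × 0.9501 / 0.69 ≈ −$1,228 billion.
The government should cut lump-sum taxes by $1,228 billion.

−$1,228 billion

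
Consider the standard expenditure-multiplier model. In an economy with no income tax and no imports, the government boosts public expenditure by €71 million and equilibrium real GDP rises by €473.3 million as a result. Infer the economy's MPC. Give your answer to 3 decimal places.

0.850

Implied spending multiplier k = ΔY/ΔG = 473.3/71 ≈ 6.6662.
Since k = 1/(1 − MPC), MPC = 1 − 1/k = 1 − ΔG/ΔY = 1 − 71/473.3 ≈ 0.850.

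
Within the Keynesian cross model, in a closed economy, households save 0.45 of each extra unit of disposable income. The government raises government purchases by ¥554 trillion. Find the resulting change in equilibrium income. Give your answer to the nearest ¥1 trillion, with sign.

+¥1,231 trillion

MPC = 1 − MPS = 1 − 0.45 = 0.55.
Government-spending multiplier = 1/(1 − MPC) = 1/(1 − 0.55) = 1/0.45 ≈ 2.222.
ΔY = k × ΔG = (+¥554 trillion) / 0.45 ≈ +¥1,231 trillion.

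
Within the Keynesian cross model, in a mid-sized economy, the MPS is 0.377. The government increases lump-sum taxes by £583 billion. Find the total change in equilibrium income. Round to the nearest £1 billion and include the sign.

−£963 billion

MPC = 1 − MPS = 1 − 0.377 = 0.623.
A lump-sum tax change of +£583 billion shifts disposable income by −£583 billion; first-round consumption changes by −c × ΔT = −0.623 × (+£583 billion) = −£363.209 billion.
Expenditure multiplier = 1/(1 − MPC) = 1/(1 − 0.623) = 1/0.377 ≈ 2.653.
The tax multiplier is −c × k ≈ −1.653, so ΔY = k × (−c·ΔT) = (−£363.209 billion) / 0.377 ≈ −£963 billion.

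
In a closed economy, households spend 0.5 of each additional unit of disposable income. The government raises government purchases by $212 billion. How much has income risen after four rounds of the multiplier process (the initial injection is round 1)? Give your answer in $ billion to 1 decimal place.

$397.5 billion

Round 1 adds ΔG = $212 billion; each later round is MPC = 0.5 times the previous.
After 4 rounds: 212 + 106 + 53 + 26.5 = ΔG·(1 − c^4)/(1 − c) = 212 × (1 − 0.0625)/0.5 = $397.5 billion.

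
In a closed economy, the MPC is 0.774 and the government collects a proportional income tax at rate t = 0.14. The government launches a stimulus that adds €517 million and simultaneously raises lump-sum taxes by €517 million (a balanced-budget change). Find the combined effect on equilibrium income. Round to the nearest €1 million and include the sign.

+€349 million

Expenditure multiplier = 1/(1 − c(1−t)) = 1/(1 − 0.774×0.86) = 1/0.33436 ≈ 2.991.
ΔG contributes k·ΔG = (+€517 million) / 0.33436 ≈ +€1,546.2 million.
ΔT of +€517 million changes first-round spending by −c·ΔT = −€400.158 million, contributing k·(−c·ΔT) = (−€400.158 million) / 0.33436 ≈ −€1,196.8 million.
Net ΔY = k(ΔG − c·ΔT) = (+€116.842 million) / 0.33436 ≈ +€349 million.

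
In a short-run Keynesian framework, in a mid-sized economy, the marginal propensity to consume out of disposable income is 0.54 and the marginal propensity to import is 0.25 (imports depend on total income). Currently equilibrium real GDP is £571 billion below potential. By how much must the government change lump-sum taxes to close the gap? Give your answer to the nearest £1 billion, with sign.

Spending multiplier = 1/(1 − c + m) = 1/(1 − 0.54 + 0.25) = 1/0.71 ≈ 1.408.
Tax multiplier = −c·k = −0.54/0.71 ≈ −0.761. Need ΔY = +£571 billion, so ΔT = ΔY/(−c·k) = −(+£571 billion) × 0.71 / 0.54 ≈ −£751 billion.
The government should cut lump-sum taxes by £751 billion.

−£751 billion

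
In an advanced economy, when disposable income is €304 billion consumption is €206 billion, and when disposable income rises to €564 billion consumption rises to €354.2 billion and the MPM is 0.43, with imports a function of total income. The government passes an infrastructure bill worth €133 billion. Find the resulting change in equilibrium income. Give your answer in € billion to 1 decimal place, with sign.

MPC = ΔC/ΔYd = (354.2 − 206)/(564 − 304) = 148.2/260 = 0.57.
Expenditure multiplier = 1/(1 − c + m) = 1/(1 − 0.57 + 0.43) = 1/0.86 ≈ 1.163.
ΔY = k × ΔG = (+€133 billion) / 0.86 ≈ +€154.7 billion.

+€154.7 billion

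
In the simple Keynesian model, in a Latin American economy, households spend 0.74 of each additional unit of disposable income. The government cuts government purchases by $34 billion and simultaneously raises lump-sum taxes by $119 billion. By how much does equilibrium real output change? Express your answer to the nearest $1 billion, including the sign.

−$469 billion

Expenditure multiplier = 1/(1 − MPC) = 1/(1 − 0.74) = 1/0.26 ≈ 3.846.
ΔG contributes k·ΔG = (−$34 billion) / 0.26 ≈ −$130.8 billion.
ΔT of +$119 billion changes first-round spending by −c·ΔT = −$88.06 billion, contributing k·(−c·ΔT) = (−$88.06 billion) / 0.26 ≈ −$338.7 billion.
Net ΔY = k(ΔG − c·ΔT) = (−$122.06 billion) / 0.26 ≈ −$469 billion.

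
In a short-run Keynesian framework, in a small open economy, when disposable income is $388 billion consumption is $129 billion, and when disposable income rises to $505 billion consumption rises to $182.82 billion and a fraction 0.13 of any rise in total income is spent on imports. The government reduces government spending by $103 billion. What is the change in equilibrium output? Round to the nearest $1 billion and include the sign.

MPC = ΔC/ΔYd = (182.82 − 129)/(505 − 388) = 53.82/117 = 0.46.
Expenditure multiplier = 1/(1 − c + m) = 1/(1 − 0.46 + 0.13) = 1/0.67 ≈ 1.493.
ΔY = k × ΔG = (−$103 billion) / 0.67 ≈ −$154 billion.

−$154 billion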